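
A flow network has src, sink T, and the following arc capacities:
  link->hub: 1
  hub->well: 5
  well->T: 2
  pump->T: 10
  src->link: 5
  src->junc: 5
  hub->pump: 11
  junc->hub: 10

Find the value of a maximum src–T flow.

6

Augment src->link->hub->pump->T: bottleneck 1. Total 1.
Augment src->junc->hub->pump->T: bottleneck 5. Total 6.
No augmenting path remains in the residual graph.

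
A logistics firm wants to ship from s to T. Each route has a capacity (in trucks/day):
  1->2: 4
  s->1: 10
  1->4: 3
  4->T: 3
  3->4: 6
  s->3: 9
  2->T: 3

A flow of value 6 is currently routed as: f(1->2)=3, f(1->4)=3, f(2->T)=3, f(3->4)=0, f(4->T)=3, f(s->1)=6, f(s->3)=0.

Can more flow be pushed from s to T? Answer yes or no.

Residual reachable from s: {1, 2, 3, 4, s}; T is not reachable.
Saturated cut: 2->T, 4->T with total capacity 6 = current flow value. Flow is maximum.

No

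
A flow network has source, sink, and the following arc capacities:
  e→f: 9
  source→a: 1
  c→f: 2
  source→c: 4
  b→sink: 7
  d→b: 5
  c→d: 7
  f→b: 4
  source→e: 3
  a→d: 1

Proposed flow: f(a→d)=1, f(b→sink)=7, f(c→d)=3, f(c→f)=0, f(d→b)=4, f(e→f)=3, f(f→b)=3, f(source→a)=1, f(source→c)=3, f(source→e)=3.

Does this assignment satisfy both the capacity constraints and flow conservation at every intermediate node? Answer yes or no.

Every edge has 0 ≤ f(e) ≤ cap(e).
At each intermediate node, inflow equals outflow.

Yes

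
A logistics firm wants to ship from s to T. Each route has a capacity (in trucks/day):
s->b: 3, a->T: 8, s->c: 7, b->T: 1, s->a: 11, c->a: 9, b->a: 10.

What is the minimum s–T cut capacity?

9

Max flow = 9 (via 2 augmenting paths).
In the residual at optimum, the set reachable from s is {a, b, c, s}.
Cut edges: b->T (cap 1), a->T (cap 8). Sum = 9.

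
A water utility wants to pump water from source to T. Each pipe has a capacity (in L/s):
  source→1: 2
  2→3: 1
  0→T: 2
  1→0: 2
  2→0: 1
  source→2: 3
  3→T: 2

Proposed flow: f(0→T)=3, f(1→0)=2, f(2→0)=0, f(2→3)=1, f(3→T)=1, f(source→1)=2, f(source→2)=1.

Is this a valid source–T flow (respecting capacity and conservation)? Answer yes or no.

No

Capacity violated on 0→T: flow 3 > capacity 2.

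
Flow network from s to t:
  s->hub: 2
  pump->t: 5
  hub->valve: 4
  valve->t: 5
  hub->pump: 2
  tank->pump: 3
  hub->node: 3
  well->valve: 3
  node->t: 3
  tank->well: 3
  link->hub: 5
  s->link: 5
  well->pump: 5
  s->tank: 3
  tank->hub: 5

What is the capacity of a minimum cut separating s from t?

Max flow = 10 (via 4 augmenting paths).
In the residual at optimum, the set reachable from s is {s}.
Cut edges: s->tank (cap 3), s->link (cap 5), s->hub (cap 2). Sum = 10.

10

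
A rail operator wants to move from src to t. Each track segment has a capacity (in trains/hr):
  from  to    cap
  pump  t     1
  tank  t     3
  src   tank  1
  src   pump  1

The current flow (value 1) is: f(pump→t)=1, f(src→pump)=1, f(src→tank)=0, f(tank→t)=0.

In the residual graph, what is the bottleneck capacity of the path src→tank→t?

1

Residual capacities along the path: src→tank: 1, tank→t: 3.
Minimum is 1.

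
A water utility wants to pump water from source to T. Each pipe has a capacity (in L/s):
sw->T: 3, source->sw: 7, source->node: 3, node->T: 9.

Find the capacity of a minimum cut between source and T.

6

Max flow = 6 (via 2 augmenting paths).
In the residual at optimum, the set reachable from source is {source, sw}.
Cut edges: source->node (cap 3), sw->T (cap 3). Sum = 6.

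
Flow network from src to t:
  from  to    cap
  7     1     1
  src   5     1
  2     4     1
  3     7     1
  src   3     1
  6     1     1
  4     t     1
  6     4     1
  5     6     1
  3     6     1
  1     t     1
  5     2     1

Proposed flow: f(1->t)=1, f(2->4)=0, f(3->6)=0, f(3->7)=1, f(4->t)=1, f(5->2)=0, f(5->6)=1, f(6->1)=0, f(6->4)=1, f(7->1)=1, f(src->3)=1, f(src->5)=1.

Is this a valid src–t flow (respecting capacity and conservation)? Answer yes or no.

Every edge has 0 ≤ f(e) ≤ cap(e).
At each intermediate node, inflow equals outflow.

Yes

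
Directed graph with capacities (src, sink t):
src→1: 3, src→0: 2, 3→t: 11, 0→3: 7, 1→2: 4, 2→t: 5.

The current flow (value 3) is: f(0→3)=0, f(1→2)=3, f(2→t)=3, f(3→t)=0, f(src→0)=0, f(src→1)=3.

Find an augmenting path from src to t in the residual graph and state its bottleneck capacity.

Residual along src→0→3→t: src→0: 2, 0→3: 7, 3→t: 11.
Bottleneck = min = 2.

src→0→3→t, bottleneck 2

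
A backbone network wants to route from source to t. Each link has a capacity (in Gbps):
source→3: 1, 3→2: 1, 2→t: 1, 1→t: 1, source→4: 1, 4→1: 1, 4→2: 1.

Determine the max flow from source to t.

Augment source→4→1→t: bottleneck 1. Total 1.
Augment source→3→2→t: bottleneck 1. Total 2.
No augmenting path remains in the residual graph.

2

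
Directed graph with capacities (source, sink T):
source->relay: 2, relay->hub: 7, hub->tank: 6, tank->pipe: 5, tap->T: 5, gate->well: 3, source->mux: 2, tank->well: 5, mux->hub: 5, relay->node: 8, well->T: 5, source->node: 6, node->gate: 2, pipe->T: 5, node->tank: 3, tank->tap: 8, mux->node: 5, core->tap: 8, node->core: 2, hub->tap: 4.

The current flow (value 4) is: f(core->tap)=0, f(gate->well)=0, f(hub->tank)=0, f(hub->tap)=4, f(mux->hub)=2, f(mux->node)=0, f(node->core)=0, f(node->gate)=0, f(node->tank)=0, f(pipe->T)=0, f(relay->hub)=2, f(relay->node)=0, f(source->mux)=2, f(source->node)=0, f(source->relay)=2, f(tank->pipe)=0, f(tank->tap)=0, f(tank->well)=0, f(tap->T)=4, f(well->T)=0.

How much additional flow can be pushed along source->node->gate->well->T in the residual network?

Residual capacities along the path: source->node: 6, node->gate: 2, gate->well: 3, well->T: 5.
Minimum is 2.

2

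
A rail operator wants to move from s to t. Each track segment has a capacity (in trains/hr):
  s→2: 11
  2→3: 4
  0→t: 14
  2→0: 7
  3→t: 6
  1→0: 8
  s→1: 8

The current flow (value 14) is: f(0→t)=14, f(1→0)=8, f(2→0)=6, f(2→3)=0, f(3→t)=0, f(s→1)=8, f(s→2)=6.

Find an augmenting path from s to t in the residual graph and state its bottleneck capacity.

s→2→3→t, bottleneck 4

Residual along s→2→3→t: s→2: 5, 2→3: 4, 3→t: 6.
Bottleneck = min = 4.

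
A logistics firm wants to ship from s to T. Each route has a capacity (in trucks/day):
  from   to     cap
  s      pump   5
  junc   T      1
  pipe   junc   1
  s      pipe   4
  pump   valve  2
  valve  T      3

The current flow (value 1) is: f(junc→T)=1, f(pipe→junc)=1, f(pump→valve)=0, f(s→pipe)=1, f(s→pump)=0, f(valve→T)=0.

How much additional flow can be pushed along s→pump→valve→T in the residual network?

Residual capacities along the path: s→pump: 5, pump→valve: 2, valve→T: 3.
Minimum is 2.

2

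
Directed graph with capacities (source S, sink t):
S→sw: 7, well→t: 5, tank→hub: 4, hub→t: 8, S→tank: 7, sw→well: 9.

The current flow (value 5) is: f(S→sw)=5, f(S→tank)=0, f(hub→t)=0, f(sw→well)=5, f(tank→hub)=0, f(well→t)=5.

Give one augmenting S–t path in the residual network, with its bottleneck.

Residual along S→tank→hub→t: S→tank: 7, tank→hub: 4, hub→t: 8.
Bottleneck = min = 4.

S→tank→hub→t, bottleneck 4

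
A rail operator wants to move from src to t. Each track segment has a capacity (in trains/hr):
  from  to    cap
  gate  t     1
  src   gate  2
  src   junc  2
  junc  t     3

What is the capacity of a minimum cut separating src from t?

3

Max flow = 3 (via 2 augmenting paths).
In the residual at optimum, the set reachable from src is {gate, src}.
Cut edges: src→junc (cap 2), gate→t (cap 1). Sum = 3.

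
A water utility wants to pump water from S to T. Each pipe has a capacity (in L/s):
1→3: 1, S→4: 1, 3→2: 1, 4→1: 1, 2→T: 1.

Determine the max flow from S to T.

1

Augment S→4→1→3→2→T: bottleneck 1. Total 1.
No augmenting path remains in the residual graph.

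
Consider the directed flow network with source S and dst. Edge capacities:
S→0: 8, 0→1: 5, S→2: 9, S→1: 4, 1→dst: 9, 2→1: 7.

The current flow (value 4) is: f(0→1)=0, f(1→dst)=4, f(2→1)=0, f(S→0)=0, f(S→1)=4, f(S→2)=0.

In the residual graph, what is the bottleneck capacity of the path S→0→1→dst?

Residual capacities along the path: S→0: 8, 0→1: 5, 1→dst: 5.
Minimum is 5.

5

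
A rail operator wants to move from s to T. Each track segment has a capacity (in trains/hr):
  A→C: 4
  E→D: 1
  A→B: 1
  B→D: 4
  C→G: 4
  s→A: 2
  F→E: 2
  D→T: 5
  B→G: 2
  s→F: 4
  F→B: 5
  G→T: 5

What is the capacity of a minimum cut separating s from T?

Max flow = 6 (via 4 augmenting paths).
In the residual at optimum, the set reachable from s is {s}.
Cut edges: s→F (cap 4), s→A (cap 2). Sum = 6.

6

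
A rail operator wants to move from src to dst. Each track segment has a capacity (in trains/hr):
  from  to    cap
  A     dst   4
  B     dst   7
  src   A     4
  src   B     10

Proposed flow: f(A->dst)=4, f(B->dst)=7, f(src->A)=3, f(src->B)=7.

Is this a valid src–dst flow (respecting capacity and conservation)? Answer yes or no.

No

Conservation fails at A: inflow 3 ≠ outflow 4.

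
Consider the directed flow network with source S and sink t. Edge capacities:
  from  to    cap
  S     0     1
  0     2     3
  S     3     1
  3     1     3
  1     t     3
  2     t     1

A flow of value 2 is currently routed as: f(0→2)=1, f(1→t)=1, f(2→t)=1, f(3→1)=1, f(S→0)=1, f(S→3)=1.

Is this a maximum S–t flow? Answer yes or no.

Residual reachable from S: {S}; t is not reachable.
Saturated cut: S→0, S→3 with total capacity 2 = current flow value. Flow is maximum.

Yes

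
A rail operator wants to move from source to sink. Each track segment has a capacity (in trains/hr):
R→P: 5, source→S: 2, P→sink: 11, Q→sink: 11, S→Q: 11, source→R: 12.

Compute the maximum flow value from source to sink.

Augment source→R→P→sink: bottleneck 5. Total 5.
Augment source→S→Q→sink: bottleneck 2. Total 7.
No augmenting path remains in the residual graph.

7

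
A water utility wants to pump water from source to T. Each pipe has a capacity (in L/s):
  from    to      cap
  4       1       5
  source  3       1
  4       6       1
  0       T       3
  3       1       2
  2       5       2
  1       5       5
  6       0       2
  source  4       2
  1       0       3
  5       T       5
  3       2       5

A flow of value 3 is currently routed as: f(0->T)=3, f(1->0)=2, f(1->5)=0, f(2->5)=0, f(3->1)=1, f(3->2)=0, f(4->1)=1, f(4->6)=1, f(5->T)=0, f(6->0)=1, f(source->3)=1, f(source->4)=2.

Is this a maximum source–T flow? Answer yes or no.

Residual reachable from source: {source}; T is not reachable.
Saturated cut: source->4, source->3 with total capacity 3 = current flow value. Flow is maximum.

Yes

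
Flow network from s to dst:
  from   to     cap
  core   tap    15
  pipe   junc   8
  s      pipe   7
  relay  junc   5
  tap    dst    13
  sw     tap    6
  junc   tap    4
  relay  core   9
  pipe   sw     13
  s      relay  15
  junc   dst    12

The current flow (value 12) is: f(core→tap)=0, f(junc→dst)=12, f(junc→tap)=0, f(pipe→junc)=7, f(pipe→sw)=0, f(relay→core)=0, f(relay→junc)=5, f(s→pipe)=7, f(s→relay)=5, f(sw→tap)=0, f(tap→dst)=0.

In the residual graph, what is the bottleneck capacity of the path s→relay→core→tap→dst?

9

Residual capacities along the path: s→relay: 10, relay→core: 9, core→tap: 15, tap→dst: 13.
Minimum is 9.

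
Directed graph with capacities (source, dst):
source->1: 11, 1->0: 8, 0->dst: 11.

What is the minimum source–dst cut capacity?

Max flow = 8 (via 1 augmenting path).
In the residual at optimum, the set reachable from source is {1, source}.
Cut edges: 1->0 (cap 8). Sum = 8.

8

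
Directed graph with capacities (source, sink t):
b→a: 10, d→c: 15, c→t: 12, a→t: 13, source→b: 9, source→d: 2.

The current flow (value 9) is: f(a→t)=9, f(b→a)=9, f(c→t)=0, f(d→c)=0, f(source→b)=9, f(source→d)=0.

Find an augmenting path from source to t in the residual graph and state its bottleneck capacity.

source→d→c→t, bottleneck 2

Residual along source→d→c→t: source→d: 2, d→c: 15, c→t: 12.
Bottleneck = min = 2.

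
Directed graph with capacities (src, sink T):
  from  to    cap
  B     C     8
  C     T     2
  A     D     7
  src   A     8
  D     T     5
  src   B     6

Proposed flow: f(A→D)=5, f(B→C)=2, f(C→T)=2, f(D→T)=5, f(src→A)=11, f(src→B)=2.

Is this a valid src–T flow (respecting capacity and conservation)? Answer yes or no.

No

Capacity violated on src→A: flow 11 > capacity 8.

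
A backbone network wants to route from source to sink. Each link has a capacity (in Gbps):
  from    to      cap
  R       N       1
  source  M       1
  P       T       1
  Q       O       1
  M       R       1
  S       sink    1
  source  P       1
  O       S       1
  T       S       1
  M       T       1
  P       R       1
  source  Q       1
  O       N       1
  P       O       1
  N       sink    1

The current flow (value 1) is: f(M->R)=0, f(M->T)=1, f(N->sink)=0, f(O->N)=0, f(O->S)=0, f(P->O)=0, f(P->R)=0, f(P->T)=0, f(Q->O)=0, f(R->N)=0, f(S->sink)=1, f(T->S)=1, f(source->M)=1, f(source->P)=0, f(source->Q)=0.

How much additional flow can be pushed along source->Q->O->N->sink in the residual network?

1

Residual capacities along the path: source->Q: 1, Q->O: 1, O->N: 1, N->sink: 1.
Minimum is 1.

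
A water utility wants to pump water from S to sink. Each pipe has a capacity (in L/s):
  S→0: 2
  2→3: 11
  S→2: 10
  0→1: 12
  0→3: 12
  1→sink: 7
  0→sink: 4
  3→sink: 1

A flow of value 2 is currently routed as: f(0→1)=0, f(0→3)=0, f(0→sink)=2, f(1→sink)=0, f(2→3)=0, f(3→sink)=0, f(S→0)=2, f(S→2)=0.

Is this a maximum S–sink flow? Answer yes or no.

Residual path S→2→3→sink has bottleneck 1 > 0.
Pushing 1 along it raises the flow to 3, so the given flow is not maximum.

No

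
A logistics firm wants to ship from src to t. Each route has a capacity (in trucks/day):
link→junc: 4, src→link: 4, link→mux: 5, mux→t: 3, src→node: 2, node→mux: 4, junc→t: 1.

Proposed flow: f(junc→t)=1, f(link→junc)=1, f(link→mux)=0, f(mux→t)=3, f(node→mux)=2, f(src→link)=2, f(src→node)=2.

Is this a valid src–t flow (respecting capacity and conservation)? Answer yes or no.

No

Conservation fails at link: inflow 2 ≠ outflow 1.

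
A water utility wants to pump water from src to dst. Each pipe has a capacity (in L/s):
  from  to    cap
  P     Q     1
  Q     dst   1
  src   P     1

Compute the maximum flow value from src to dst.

1

Augment src→P→Q→dst: bottleneck 1. Total 1.
No augmenting path remains in the residual graph.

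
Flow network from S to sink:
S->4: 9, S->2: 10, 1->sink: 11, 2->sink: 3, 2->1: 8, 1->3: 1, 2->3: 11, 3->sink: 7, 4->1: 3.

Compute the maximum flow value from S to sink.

Augment S->2->sink: bottleneck 3. Total 3.
Augment S->2->1->sink: bottleneck 7. Total 10.
Augment S->4->1->sink: bottleneck 3. Total 13.
No augmenting path remains in the residual graph.

13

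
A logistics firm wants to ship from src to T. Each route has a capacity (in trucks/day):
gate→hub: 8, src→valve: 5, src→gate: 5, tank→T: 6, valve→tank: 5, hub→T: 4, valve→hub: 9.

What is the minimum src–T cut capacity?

Max flow = 9 (via 2 augmenting paths).
In the residual at optimum, the set reachable from src is {gate, hub, src}.
Cut edges: src→valve (cap 5), hub→T (cap 4). Sum = 9.

9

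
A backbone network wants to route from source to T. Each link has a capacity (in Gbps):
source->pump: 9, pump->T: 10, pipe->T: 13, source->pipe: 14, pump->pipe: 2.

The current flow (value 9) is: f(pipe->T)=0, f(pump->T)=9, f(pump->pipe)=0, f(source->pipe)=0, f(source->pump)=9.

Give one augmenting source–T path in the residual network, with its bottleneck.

source->pipe->T, bottleneck 13

Residual along source->pipe->T: source->pipe: 14, pipe->T: 13.
Bottleneck = min = 13.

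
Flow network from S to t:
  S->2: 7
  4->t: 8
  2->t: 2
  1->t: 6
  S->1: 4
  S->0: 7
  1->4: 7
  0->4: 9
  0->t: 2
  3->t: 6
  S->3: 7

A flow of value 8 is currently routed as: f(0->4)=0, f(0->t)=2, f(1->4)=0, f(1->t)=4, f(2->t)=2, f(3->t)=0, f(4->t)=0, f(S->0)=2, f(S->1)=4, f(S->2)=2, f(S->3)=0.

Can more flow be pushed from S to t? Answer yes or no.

Residual path S->3->t has bottleneck 6 > 0.
Pushing 6 along it raises the flow to 14, so the given flow is not maximum.

Yes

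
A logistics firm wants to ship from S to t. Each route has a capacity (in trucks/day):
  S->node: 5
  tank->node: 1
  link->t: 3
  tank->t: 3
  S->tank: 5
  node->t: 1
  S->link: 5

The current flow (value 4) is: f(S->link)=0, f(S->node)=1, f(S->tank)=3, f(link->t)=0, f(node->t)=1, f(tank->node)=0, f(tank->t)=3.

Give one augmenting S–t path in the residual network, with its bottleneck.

S->link->t, bottleneck 3

Residual along S->link->t: S->link: 5, link->t: 3.
Bottleneck = min = 3.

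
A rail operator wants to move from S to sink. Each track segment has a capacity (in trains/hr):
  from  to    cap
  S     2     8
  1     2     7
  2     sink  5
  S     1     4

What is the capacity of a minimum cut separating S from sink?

Max flow = 5 (via 1 augmenting path).
In the residual at optimum, the set reachable from S is {1, 2, S}.
Cut edges: 2→sink (cap 5). Sum = 5.

5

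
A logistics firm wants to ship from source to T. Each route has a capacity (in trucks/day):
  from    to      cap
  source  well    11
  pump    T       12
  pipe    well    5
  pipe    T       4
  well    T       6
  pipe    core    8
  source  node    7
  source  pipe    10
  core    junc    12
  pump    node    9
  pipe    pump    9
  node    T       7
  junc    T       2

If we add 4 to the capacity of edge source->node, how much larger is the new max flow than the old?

Original max flow = 23.
Even with extra capacity on source->node, another cut of capacity 23 remains binding.
New max flow = 23. Increase = 0.

0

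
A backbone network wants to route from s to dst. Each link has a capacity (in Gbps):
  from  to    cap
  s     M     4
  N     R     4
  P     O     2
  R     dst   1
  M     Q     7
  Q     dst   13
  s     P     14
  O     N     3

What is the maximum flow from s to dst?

5

Augment s->M->Q->dst: bottleneck 4. Total 4.
Augment s->P->O->N->R->dst: bottleneck 1. Total 5.
No augmenting path remains in the residual graph.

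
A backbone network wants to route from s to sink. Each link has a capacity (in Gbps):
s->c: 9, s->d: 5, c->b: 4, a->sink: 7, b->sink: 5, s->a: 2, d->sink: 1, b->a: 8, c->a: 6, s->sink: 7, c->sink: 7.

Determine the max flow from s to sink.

19

Augment s->sink: bottleneck 7. Total 7.
Augment s->c->sink: bottleneck 7. Total 14.
Augment s->d->sink: bottleneck 1. Total 15.
Augment s->a->sink: bottleneck 2. Total 17.
Augment s->c->b->sink: bottleneck 2. Total 19.
No augmenting path remains in the residual graph.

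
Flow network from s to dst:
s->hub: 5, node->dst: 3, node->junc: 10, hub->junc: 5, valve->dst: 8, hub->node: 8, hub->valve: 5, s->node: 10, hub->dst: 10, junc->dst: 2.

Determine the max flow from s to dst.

10

Augment s->hub->dst: bottleneck 5. Total 5.
Augment s->node->dst: bottleneck 3. Total 8.
Augment s->node->junc->dst: bottleneck 2. Total 10.
No augmenting path remains in the residual graph.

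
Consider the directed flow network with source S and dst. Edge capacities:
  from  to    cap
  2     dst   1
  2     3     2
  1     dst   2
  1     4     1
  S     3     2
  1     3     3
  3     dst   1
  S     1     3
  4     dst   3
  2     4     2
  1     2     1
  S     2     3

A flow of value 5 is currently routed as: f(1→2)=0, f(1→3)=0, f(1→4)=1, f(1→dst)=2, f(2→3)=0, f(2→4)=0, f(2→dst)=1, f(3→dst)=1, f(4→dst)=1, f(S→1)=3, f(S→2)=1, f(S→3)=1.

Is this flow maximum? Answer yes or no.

Residual path S→2→4→dst has bottleneck 2 > 0.
Pushing 2 along it raises the flow to 7, so the given flow is not maximum.

No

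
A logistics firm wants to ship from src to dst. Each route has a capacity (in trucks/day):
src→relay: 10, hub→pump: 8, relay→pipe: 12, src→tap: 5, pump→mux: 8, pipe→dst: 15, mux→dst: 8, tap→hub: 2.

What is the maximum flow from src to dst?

12

Augment src→relay→pipe→dst: bottleneck 10. Total 10.
Augment src→tap→hub→pump→mux→dst: bottleneck 2. Total 12.
No augmenting path remains in the residual graph.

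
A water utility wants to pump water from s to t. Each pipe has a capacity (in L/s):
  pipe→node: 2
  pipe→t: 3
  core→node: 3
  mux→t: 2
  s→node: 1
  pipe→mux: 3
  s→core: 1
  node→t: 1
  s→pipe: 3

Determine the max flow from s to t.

4

Augment s→pipe→t: bottleneck 3. Total 3.
Augment s→node→t: bottleneck 1. Total 4.
No augmenting path remains in the residual graph.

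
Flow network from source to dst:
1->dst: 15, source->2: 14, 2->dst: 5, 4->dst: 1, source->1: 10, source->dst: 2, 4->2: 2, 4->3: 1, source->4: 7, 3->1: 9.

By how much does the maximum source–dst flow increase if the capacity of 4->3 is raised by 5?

Original max flow = 19.
After raising cap(4->3), augmenting paths through that edge carry 4 more units.
New max flow = 23. Increase = 4.

4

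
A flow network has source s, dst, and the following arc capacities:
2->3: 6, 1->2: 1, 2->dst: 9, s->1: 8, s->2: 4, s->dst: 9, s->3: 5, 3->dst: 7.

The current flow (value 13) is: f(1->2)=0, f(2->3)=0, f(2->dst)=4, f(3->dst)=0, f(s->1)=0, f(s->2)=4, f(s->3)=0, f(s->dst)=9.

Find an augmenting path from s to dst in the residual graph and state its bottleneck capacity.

Residual along s->3->dst: s->3: 5, 3->dst: 7.
Bottleneck = min = 5.

s->3->dst, bottleneck 5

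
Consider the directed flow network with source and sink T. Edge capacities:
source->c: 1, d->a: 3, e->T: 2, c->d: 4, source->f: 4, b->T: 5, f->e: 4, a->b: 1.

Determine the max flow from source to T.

3

Augment source->f->e->T: bottleneck 2. Total 2.
Augment source->c->d->a->b->T: bottleneck 1. Total 3.
No augmenting path remains in the residual graph.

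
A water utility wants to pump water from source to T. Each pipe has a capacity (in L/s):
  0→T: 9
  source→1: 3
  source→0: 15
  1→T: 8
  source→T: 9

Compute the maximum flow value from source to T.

21

Augment source→T: bottleneck 9. Total 9.
Augment source→0→T: bottleneck 9. Total 18.
Augment source→1→T: bottleneck 3. Total 21.
No augmenting path remains in the residual graph.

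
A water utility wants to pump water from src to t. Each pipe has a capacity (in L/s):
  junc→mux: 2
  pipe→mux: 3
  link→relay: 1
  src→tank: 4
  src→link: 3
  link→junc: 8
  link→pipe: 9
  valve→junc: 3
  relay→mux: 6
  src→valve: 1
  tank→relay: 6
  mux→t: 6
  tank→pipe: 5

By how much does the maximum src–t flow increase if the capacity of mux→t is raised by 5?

2

Original max flow = 6.
After raising cap(mux→t), augmenting paths through that edge carry 2 more units.
New max flow = 8. Increase = 2.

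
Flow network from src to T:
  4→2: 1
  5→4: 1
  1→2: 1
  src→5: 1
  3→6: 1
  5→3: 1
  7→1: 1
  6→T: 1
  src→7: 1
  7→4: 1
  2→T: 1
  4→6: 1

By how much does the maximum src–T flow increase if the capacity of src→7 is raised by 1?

0

Original max flow = 2.
Even with extra capacity on src→7, another cut of capacity 2 remains binding.
New max flow = 2. Increase = 0.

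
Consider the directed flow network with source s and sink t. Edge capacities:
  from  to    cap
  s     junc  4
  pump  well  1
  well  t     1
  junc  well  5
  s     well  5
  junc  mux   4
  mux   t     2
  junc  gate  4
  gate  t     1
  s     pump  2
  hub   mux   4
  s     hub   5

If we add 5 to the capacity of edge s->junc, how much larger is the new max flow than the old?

Original max flow = 4.
Edge s->junc does not cross the min cut (source side {gate, hub, junc, mux, pump, s, well}), so extra capacity there cannot help.
New max flow = 4. Increase = 0.

0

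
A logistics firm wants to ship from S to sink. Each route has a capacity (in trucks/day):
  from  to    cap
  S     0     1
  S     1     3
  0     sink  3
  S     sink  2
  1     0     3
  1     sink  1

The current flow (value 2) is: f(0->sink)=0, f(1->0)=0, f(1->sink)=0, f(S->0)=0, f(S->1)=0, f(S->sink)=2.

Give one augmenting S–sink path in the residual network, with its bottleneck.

Residual along S->1->sink: S->1: 3, 1->sink: 1.
Bottleneck = min = 1.

S->1->sink, bottleneck 1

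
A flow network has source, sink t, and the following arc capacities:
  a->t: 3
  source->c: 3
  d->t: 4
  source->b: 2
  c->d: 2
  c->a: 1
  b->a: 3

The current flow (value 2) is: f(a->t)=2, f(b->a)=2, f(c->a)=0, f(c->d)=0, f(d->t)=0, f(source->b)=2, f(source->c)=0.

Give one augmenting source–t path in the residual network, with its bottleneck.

source->c->a->t, bottleneck 1

Residual along source->c->a->t: source->c: 3, c->a: 1, a->t: 1.
Bottleneck = min = 1.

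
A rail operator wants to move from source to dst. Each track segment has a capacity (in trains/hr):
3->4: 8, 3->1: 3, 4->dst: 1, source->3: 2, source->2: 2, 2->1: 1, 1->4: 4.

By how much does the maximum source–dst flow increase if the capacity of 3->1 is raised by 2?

0

Original max flow = 1.
Edge 3->1 does not cross the min cut (source side {1, 2, 3, 4, source}), so extra capacity there cannot help.
New max flow = 1. Increase = 0.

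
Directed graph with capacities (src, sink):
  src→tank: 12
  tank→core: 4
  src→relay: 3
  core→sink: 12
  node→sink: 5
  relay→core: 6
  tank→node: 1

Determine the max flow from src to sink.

Augment src→relay→core→sink: bottleneck 3. Total 3.
Augment src→tank→core→sink: bottleneck 4. Total 7.
Augment src→tank→node→sink: bottleneck 1. Total 8.
No augmenting path remains in the residual graph.

8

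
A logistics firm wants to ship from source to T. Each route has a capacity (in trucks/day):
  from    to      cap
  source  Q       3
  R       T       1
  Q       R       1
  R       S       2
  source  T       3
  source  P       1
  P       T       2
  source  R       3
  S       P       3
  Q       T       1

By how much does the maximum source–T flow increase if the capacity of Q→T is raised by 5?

2

Original max flow = 7.
After raising cap(Q→T), augmenting paths through that edge carry 2 more units.
New max flow = 9. Increase = 2.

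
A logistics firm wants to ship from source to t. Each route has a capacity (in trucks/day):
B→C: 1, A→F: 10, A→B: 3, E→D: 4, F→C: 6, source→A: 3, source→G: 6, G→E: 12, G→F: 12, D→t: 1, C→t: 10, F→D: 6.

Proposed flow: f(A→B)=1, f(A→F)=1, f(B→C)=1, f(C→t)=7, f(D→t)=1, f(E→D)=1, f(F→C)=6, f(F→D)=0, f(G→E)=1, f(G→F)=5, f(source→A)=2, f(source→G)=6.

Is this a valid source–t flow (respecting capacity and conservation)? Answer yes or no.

Every edge has 0 ≤ f(e) ≤ cap(e).
At each intermediate node, inflow equals outflow.

Yes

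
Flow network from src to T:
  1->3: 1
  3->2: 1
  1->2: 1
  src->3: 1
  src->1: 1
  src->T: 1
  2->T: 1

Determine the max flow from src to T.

Augment src->T: bottleneck 1. Total 1.
Augment src->1->2->T: bottleneck 1. Total 2.
No augmenting path remains in the residual graph.

2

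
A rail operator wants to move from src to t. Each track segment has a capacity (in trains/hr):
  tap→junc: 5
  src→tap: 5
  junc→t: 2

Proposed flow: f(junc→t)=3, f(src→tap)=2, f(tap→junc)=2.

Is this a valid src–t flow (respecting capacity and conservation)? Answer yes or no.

No

Capacity violated on junc→t: flow 3 > capacity 2.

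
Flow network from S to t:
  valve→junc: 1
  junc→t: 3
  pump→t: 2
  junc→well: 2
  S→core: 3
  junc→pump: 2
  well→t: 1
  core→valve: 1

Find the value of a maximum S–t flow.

Augment S→core→valve→junc→t: bottleneck 1. Total 1.
No augmenting path remains in the residual graph.

1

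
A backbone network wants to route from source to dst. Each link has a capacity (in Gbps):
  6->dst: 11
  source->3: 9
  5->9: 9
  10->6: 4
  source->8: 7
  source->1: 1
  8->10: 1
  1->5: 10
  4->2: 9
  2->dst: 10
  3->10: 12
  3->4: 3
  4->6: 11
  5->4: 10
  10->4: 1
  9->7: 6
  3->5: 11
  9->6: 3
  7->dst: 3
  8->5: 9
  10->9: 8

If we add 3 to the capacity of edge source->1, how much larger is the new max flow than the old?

Original max flow = 17.
After raising cap(source->1), augmenting paths through that edge carry 3 more units.
New max flow = 20. Increase = 3.

3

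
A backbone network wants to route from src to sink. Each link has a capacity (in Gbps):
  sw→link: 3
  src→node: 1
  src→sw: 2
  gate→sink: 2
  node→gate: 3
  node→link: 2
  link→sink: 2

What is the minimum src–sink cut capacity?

3

Max flow = 3 (via 2 augmenting paths).
In the residual at optimum, the set reachable from src is {src}.
Cut edges: src→node (cap 1), src→sw (cap 2). Sum = 3.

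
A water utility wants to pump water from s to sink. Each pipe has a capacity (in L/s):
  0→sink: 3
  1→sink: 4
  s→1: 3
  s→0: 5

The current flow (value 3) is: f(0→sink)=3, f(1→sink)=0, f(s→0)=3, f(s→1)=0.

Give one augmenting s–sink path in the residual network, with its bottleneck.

Residual along s→1→sink: s→1: 3, 1→sink: 4.
Bottleneck = min = 3.

s→1→sink, bottleneck 3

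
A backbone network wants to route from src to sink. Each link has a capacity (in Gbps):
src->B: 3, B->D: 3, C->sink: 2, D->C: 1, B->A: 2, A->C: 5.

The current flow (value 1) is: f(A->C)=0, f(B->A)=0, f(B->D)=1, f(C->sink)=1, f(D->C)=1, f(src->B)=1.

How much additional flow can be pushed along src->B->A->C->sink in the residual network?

1

Residual capacities along the path: src->B: 2, B->A: 2, A->C: 5, C->sink: 1.
Minimum is 1.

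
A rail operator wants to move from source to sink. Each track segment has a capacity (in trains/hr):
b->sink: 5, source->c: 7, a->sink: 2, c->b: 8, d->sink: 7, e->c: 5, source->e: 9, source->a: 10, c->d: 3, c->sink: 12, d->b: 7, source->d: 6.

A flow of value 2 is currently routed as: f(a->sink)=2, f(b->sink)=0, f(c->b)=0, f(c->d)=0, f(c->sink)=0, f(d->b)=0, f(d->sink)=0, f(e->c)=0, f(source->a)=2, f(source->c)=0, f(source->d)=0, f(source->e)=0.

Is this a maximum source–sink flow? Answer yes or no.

Residual path source->c->sink has bottleneck 7 > 0.
Pushing 7 along it raises the flow to 9, so the given flow is not maximum.

No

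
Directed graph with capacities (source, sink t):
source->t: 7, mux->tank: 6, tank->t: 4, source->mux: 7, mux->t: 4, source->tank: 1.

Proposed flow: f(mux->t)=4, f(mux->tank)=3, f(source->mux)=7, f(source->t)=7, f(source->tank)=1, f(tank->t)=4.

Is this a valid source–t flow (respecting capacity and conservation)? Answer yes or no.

Yes

Every edge has 0 ≤ f(e) ≤ cap(e).
At each intermediate node, inflow equals outflow.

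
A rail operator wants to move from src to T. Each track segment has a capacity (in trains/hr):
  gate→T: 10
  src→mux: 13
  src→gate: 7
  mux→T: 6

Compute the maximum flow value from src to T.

13

Augment src→gate→T: bottleneck 7. Total 7.
Augment src→mux→T: bottleneck 6. Total 13.
No augmenting path remains in the residual graph.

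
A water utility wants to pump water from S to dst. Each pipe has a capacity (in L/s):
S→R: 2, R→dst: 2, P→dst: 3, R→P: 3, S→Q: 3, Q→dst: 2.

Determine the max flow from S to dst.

4

Augment S→Q→dst: bottleneck 2. Total 2.
Augment S→R→dst: bottleneck 2. Total 4.
No augmenting path remains in the residual graph.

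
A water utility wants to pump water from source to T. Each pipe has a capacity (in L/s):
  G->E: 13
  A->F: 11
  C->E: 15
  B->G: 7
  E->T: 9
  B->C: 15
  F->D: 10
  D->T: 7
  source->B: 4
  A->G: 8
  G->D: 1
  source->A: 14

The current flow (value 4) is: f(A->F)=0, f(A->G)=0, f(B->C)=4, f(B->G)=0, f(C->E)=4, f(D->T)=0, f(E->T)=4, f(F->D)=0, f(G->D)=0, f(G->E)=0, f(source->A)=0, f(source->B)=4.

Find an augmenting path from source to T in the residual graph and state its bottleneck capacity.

source->A->G->E->T, bottleneck 5

Residual along source->A->G->E->T: source->A: 14, A->G: 8, G->E: 13, E->T: 5.
Bottleneck = min = 5.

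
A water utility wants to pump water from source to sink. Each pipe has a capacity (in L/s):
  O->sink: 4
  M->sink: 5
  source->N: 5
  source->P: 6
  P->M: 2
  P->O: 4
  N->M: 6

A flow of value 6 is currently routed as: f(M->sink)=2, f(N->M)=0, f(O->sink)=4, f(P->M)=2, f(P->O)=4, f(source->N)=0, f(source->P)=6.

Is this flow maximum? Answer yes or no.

No

Residual path source->N->M->sink has bottleneck 3 > 0.
Pushing 3 along it raises the flow to 9, so the given flow is not maximum.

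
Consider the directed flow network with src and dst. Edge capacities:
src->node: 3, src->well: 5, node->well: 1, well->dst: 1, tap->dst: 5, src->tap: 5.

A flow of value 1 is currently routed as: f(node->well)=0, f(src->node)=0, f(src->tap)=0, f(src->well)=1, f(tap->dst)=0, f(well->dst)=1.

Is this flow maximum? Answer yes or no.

Residual path src->tap->dst has bottleneck 5 > 0.
Pushing 5 along it raises the flow to 6, so the given flow is not maximum.

No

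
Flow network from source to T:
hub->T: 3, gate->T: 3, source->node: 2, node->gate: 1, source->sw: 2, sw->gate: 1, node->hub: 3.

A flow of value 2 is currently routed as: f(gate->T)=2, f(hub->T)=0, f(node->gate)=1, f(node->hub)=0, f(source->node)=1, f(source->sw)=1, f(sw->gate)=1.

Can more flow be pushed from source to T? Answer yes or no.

Yes

Residual path source->node->hub->T has bottleneck 1 > 0.
Pushing 1 along it raises the flow to 3, so the given flow is not maximum.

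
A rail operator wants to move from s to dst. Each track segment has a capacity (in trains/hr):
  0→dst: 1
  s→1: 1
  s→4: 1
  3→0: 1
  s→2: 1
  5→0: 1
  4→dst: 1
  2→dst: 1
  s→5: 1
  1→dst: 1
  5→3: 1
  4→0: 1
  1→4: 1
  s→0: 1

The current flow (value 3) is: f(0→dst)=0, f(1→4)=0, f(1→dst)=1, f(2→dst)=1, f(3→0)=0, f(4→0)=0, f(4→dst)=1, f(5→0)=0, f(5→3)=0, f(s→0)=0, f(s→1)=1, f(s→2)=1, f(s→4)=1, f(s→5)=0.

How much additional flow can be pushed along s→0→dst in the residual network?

1

Residual capacities along the path: s→0: 1, 0→dst: 1.
Minimum is 1.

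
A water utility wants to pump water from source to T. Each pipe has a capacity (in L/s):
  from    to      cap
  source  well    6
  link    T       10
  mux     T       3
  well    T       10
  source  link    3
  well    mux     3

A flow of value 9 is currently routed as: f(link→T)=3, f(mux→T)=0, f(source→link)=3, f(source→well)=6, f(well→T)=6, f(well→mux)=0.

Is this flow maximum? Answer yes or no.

Yes

Residual reachable from source: {source}; T is not reachable.
Saturated cut: source→well, source→link with total capacity 9 = current flow value. Flow is maximum.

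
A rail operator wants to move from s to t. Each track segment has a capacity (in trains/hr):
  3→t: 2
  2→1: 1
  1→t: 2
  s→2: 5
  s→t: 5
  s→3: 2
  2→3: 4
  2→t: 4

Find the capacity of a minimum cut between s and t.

Max flow = 12 (via 4 augmenting paths).
In the residual at optimum, the set reachable from s is {s}.
Cut edges: s→2 (cap 5), s→3 (cap 2), s→t (cap 5). Sum = 12.

12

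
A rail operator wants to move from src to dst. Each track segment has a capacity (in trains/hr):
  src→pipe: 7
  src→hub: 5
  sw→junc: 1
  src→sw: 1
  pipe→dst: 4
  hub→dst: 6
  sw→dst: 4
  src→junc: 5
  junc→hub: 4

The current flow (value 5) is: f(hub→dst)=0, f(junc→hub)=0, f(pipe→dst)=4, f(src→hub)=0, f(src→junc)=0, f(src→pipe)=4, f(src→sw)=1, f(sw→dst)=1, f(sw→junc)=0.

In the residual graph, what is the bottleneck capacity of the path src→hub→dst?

Residual capacities along the path: src→hub: 5, hub→dst: 6.
Minimum is 5.

5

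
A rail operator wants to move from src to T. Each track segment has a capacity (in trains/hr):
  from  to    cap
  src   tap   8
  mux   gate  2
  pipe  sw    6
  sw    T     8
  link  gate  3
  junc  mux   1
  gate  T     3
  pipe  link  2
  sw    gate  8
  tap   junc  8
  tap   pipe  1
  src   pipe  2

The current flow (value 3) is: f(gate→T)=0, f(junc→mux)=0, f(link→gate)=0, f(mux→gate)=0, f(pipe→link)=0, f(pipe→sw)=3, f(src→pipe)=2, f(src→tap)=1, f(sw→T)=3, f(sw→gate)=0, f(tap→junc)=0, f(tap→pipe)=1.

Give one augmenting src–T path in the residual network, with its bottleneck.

src→tap→junc→mux→gate→T, bottleneck 1

Residual along src→tap→junc→mux→gate→T: src→tap: 7, tap→junc: 8, junc→mux: 1, mux→gate: 2, gate→T: 3.
Bottleneck = min = 1.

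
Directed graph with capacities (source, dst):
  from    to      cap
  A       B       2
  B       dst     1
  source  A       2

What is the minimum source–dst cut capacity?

1

Max flow = 1 (via 1 augmenting path).
In the residual at optimum, the set reachable from source is {A, B, source}.
Cut edges: B->dst (cap 1). Sum = 1.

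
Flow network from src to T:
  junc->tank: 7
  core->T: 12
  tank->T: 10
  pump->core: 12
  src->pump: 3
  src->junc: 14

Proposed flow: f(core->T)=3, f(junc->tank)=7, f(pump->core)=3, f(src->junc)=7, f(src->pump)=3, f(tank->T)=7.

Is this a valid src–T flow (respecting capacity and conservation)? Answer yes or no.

Every edge has 0 ≤ f(e) ≤ cap(e).
At each intermediate node, inflow equals outflow.

Yes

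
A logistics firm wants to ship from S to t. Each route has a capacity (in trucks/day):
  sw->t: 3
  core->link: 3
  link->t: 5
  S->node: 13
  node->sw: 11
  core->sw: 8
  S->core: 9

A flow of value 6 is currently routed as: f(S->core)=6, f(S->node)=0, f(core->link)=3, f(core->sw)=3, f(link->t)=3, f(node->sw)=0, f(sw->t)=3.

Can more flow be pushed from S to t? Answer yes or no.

Residual reachable from S: {S, core, node, sw}; t is not reachable.
Saturated cut: core->link, sw->t with total capacity 6 = current flow value. Flow is maximum.

No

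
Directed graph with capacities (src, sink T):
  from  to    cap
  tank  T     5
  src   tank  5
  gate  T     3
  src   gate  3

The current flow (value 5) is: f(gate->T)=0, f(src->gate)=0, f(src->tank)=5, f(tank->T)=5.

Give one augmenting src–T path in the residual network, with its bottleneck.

src->gate->T, bottleneck 3

Residual along src->gate->T: src->gate: 3, gate->T: 3.
Bottleneck = min = 3.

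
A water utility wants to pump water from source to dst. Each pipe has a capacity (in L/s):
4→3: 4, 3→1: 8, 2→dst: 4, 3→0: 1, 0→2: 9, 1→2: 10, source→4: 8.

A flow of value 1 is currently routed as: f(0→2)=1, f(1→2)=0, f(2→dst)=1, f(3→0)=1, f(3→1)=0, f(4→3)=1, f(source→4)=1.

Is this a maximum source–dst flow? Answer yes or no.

No

Residual path source→4→3→1→2→dst has bottleneck 3 > 0.
Pushing 3 along it raises the flow to 4, so the given flow is not maximum.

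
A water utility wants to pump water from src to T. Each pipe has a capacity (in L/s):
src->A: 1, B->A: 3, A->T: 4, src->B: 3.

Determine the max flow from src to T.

Augment src->A->T: bottleneck 1. Total 1.
Augment src->B->A->T: bottleneck 3. Total 4.
No augmenting path remains in the residual graph.

4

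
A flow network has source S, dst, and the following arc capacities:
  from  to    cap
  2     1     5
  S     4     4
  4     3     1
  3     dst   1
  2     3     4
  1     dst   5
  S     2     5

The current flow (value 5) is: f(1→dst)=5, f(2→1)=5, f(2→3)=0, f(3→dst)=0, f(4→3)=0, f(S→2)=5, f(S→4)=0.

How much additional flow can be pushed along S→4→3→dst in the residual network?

1

Residual capacities along the path: S→4: 4, 4→3: 1, 3→dst: 1.
Minimum is 1.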